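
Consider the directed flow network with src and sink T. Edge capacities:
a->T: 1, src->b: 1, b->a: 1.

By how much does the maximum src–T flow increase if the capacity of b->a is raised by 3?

0

Original max flow = 1.
Edge b->a does not cross the min cut (source side {src}), so extra capacity there cannot help.
New max flow = 1. Increase = 0.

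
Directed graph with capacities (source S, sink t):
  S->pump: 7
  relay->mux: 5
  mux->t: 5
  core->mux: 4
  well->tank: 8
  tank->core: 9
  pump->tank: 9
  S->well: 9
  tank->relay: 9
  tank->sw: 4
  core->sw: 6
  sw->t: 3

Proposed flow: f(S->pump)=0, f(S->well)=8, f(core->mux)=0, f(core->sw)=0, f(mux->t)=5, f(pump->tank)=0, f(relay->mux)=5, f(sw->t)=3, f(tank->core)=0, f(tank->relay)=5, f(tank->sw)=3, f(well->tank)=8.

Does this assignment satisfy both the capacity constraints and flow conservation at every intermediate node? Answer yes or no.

Every edge has 0 ≤ f(e) ≤ cap(e).
At each intermediate node, inflow equals outflow.

Yes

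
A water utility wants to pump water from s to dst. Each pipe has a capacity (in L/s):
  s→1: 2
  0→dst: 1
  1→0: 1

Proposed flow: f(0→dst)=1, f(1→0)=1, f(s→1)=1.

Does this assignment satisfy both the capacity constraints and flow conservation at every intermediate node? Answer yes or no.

Every edge has 0 ≤ f(e) ≤ cap(e).
At each intermediate node, inflow equals outflow.

Yes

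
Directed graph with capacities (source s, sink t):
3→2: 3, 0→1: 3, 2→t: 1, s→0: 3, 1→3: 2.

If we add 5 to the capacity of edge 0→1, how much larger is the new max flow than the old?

Original max flow = 1.
Edge 0→1 does not cross the min cut (source side {0, 1, 2, 3, s}), so extra capacity there cannot help.
New max flow = 1. Increase = 0.

0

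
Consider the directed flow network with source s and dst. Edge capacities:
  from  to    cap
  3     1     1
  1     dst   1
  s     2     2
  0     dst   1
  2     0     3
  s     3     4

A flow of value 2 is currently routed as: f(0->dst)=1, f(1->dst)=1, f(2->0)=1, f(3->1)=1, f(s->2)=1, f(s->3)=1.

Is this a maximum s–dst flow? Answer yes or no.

Residual reachable from s: {0, 2, 3, s}; dst is not reachable.
Saturated cut: 3->1, 0->dst with total capacity 2 = current flow value. Flow is maximum.

Yes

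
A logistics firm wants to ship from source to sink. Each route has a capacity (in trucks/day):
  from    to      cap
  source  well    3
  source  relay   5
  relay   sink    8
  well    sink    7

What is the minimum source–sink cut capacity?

Max flow = 8 (via 2 augmenting paths).
In the residual at optimum, the set reachable from source is {source}.
Cut edges: source→relay (cap 5), source→well (cap 3). Sum = 8.

8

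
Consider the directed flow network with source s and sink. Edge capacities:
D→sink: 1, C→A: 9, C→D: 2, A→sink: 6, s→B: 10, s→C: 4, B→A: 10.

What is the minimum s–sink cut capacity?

7

Max flow = 7 (via 3 augmenting paths).
In the residual at optimum, the set reachable from s is {A, B, C, D, s}.
Cut edges: D→sink (cap 1), A→sink (cap 6). Sum = 7.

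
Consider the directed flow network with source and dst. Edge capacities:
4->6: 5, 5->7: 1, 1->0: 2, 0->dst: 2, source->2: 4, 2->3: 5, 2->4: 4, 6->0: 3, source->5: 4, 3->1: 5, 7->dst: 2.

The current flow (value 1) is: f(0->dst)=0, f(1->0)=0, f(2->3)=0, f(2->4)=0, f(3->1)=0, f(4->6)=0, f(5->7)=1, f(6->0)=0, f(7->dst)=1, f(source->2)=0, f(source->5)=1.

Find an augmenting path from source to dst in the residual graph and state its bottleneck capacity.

Residual along source->2->3->1->0->dst: source->2: 4, 2->3: 5, 3->1: 5, 1->0: 2, 0->dst: 2.
Bottleneck = min = 2.

source->2->3->1->0->dst, bottleneck 2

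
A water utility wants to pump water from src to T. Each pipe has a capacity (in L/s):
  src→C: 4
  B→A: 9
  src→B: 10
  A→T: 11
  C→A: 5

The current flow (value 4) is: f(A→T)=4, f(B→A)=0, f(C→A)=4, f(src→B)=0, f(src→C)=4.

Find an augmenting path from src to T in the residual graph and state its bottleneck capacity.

src→B→A→T, bottleneck 7

Residual along src→B→A→T: src→B: 10, B→A: 9, A→T: 7.
Bottleneck = min = 7.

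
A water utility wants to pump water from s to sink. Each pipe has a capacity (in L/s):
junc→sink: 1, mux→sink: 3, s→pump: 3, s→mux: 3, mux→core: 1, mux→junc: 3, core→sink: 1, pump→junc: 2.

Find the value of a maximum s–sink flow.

4

Augment s→mux→sink: bottleneck 3. Total 3.
Augment s→pump→junc→sink: bottleneck 1. Total 4.
No augmenting path remains in the residual graph.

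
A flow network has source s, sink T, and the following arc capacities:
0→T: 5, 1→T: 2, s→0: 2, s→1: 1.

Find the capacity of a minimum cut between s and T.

3

Max flow = 3 (via 2 augmenting paths).
In the residual at optimum, the set reachable from s is {s}.
Cut edges: s→0 (cap 2), s→1 (cap 1). Sum = 3.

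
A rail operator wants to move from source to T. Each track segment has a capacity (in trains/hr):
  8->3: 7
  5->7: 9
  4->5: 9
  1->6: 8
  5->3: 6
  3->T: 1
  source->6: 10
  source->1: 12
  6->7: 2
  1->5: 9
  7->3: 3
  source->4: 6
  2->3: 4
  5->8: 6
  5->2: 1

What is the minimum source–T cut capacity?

Max flow = 1 (via 1 augmenting path).
In the residual at optimum, the set reachable from source is {1, 2, 3, 4, 5, 6, 7, 8, source}.
Cut edges: 3->T (cap 1). Sum = 1.

1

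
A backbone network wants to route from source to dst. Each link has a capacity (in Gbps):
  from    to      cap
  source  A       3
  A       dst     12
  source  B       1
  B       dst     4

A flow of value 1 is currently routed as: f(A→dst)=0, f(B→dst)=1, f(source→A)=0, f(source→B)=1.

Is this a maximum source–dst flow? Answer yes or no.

Residual path source→A→dst has bottleneck 3 > 0.
Pushing 3 along it raises the flow to 4, so the given flow is not maximum.

No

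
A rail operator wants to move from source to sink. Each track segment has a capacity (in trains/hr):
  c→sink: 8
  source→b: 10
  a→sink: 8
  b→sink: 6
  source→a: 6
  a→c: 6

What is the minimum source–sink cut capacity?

Max flow = 12 (via 2 augmenting paths).
In the residual at optimum, the set reachable from source is {b, source}.
Cut edges: source→a (cap 6), b→sink (cap 6). Sum = 12.

12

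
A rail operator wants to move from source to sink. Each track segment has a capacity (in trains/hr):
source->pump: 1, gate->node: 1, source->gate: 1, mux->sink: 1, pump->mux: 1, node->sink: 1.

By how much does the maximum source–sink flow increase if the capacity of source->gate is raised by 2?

Original max flow = 2.
Even with extra capacity on source->gate, another cut of capacity 2 remains binding.
New max flow = 2. Increase = 0.

0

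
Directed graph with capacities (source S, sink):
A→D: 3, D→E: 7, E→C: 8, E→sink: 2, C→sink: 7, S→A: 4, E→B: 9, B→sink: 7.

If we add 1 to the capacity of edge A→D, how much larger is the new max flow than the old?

Original max flow = 3.
After raising cap(A→D), augmenting paths through that edge carry 1 more unit.
New max flow = 4. Increase = 1.

1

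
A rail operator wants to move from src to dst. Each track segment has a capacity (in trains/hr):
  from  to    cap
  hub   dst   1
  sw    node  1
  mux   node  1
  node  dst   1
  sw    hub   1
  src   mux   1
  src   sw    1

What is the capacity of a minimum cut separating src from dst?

2

Max flow = 2 (via 2 augmenting paths).
In the residual at optimum, the set reachable from src is {src}.
Cut edges: src->mux (cap 1), src->sw (cap 1). Sum = 2.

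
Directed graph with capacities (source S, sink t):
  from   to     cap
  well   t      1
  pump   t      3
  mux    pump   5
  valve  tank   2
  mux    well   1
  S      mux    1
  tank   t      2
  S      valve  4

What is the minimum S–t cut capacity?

3

Max flow = 3 (via 2 augmenting paths).
In the residual at optimum, the set reachable from S is {S, valve}.
Cut edges: S->mux (cap 1), valve->tank (cap 2). Sum = 3.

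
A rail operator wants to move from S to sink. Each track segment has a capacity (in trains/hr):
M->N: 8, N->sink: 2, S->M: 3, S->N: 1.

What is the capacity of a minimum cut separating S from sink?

2

Max flow = 2 (via 2 augmenting paths).
In the residual at optimum, the set reachable from S is {M, N, S}.
Cut edges: N->sink (cap 2). Sum = 2.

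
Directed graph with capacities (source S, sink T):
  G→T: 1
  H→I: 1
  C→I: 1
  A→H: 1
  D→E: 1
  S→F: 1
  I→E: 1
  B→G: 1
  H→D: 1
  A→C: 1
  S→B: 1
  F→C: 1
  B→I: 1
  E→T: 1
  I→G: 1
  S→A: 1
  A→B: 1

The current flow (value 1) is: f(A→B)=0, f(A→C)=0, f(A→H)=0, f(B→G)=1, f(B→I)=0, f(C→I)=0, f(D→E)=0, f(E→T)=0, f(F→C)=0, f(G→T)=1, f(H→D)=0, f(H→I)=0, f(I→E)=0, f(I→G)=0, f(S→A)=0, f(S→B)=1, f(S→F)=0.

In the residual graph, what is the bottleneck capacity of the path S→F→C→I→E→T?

Residual capacities along the path: S→F: 1, F→C: 1, C→I: 1, I→E: 1, E→T: 1.
Minimum is 1.

1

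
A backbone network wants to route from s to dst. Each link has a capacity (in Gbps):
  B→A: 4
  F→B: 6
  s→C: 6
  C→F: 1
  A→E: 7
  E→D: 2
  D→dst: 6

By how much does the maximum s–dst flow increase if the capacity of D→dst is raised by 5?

0

Original max flow = 1.
Edge D→dst does not cross the min cut (source side {C, s}), so extra capacity there cannot help.
New max flow = 1. Increase = 0.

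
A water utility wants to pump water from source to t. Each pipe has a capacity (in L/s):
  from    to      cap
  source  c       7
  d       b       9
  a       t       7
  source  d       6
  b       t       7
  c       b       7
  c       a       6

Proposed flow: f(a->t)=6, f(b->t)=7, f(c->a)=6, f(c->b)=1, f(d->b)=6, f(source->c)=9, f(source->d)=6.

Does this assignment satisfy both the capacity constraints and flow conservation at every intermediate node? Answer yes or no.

Capacity violated on source->c: flow 9 > capacity 7.

No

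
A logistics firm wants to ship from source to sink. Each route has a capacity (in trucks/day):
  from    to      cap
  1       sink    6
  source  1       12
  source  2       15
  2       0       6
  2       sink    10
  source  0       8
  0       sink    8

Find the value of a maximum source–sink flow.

24

Augment source->1->sink: bottleneck 6. Total 6.
Augment source->2->sink: bottleneck 10. Total 16.
Augment source->0->sink: bottleneck 8. Total 24.
No augmenting path remains in the residual graph.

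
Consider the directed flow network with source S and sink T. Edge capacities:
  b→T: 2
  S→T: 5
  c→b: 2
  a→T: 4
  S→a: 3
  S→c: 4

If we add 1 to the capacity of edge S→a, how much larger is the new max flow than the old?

1

Original max flow = 10.
After raising cap(S→a), augmenting paths through that edge carry 1 more unit.
New max flow = 11. Increase = 1.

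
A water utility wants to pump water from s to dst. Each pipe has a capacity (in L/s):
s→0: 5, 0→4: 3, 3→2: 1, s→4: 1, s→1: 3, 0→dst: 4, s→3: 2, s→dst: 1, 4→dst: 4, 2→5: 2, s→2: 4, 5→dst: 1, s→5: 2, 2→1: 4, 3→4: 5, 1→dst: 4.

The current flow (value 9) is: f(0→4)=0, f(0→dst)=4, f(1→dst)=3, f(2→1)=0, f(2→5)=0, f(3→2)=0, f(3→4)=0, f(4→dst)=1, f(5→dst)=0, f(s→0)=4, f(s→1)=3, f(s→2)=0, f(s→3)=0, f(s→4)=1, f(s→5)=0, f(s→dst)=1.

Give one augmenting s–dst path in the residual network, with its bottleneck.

s→5→dst, bottleneck 1

Residual along s→5→dst: s→5: 2, 5→dst: 1.
Bottleneck = min = 1.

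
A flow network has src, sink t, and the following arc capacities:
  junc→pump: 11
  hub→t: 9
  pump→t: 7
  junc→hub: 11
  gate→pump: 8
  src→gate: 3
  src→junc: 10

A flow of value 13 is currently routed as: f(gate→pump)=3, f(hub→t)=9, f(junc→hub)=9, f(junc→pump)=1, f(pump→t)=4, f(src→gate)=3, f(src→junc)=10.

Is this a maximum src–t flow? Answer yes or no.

Residual reachable from src: {src}; t is not reachable.
Saturated cut: src→junc, src→gate with total capacity 13 = current flow value. Flow is maximum.

Yes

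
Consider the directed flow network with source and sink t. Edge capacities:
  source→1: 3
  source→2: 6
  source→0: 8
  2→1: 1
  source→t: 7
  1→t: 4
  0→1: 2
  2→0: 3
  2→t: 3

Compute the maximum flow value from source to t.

14

Augment source→t: bottleneck 7. Total 7.
Augment source→2→t: bottleneck 3. Total 10.
Augment source→1→t: bottleneck 3. Total 13.
Augment source→2→1→t: bottleneck 1. Total 14.
No augmenting path remains in the residual graph.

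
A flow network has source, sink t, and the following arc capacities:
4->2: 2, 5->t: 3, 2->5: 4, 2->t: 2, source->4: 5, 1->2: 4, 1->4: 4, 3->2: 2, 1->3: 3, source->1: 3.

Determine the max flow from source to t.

Augment source->1->2->t: bottleneck 2. Total 2.
Augment source->1->2->5->t: bottleneck 1. Total 3.
Augment source->4->2->5->t: bottleneck 2. Total 5.
No augmenting path remains in the residual graph.

5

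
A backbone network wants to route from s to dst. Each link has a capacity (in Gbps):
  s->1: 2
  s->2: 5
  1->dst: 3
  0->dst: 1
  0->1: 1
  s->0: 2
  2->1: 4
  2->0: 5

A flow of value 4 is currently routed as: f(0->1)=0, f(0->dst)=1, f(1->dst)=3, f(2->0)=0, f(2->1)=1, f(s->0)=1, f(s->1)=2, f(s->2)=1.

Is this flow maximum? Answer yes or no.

Residual reachable from s: {0, 1, 2, s}; dst is not reachable.
Saturated cut: 0->dst, 1->dst with total capacity 4 = current flow value. Flow is maximum.

Yes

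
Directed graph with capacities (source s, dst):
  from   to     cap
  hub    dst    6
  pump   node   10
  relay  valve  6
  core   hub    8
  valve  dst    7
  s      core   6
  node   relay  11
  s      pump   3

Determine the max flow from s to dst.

Augment s→core→hub→dst: bottleneck 6. Total 6.
Augment s→pump→node→relay→valve→dst: bottleneck 3. Total 9.
No augmenting path remains in the residual graph.

9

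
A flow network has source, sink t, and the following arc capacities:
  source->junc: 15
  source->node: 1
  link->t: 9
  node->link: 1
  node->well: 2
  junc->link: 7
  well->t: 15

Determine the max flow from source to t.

Augment source->junc->link->t: bottleneck 7. Total 7.
Augment source->node->link->t: bottleneck 1. Total 8.
No augmenting path remains in the residual graph.

8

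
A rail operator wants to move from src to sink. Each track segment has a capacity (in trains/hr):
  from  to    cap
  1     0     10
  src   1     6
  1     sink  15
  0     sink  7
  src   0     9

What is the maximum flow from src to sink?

13

Augment src→1→sink: bottleneck 6. Total 6.
Augment src→0→sink: bottleneck 7. Total 13.
No augmenting path remains in the residual graph.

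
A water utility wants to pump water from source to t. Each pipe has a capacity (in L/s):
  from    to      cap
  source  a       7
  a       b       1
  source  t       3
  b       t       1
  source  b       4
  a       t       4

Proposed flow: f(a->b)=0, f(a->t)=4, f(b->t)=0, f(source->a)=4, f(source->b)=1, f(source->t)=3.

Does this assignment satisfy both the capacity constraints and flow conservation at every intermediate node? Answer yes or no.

No

Conservation fails at b: inflow 1 ≠ outflow 0.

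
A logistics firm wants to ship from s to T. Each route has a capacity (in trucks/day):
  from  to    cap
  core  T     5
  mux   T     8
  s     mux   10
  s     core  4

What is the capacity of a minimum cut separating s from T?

Max flow = 12 (via 2 augmenting paths).
In the residual at optimum, the set reachable from s is {mux, s}.
Cut edges: s->core (cap 4), mux->T (cap 8). Sum = 12.

12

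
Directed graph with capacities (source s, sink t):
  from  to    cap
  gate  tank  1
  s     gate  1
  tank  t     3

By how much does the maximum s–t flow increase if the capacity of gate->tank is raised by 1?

Original max flow = 1.
Edge gate->tank does not cross the min cut (source side {s}), so extra capacity there cannot help.
New max flow = 1. Increase = 0.

0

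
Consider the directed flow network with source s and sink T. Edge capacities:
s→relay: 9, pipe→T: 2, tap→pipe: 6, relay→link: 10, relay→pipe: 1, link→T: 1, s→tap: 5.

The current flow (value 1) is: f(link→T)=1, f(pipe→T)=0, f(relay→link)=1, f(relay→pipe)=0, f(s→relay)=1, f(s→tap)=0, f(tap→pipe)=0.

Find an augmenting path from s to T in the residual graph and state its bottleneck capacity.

s→relay→pipe→T, bottleneck 1

Residual along s→relay→pipe→T: s→relay: 8, relay→pipe: 1, pipe→T: 2.
Bottleneck = min = 1.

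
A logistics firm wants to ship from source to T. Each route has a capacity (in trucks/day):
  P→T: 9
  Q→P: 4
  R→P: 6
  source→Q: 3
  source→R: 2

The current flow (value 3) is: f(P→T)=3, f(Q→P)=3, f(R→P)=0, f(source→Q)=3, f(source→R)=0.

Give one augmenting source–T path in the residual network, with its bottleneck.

Residual along source→R→P→T: source→R: 2, R→P: 6, P→T: 6.
Bottleneck = min = 2.

source→R→P→T, bottleneck 2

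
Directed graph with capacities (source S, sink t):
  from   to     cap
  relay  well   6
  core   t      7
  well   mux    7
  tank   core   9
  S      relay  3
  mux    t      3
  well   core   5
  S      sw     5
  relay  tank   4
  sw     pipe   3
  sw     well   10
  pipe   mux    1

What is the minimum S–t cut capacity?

Max flow = 8 (via 4 augmenting paths).
In the residual at optimum, the set reachable from S is {S}.
Cut edges: S→sw (cap 5), S→relay (cap 3). Sum = 8.

8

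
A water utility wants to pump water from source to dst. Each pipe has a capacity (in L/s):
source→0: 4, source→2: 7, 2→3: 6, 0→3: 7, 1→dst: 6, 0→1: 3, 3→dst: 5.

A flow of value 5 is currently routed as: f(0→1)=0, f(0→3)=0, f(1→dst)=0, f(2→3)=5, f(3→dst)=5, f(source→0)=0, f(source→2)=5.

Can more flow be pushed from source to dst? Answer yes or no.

Residual path source→0→1→dst has bottleneck 3 > 0.
Pushing 3 along it raises the flow to 8, so the given flow is not maximum.

Yes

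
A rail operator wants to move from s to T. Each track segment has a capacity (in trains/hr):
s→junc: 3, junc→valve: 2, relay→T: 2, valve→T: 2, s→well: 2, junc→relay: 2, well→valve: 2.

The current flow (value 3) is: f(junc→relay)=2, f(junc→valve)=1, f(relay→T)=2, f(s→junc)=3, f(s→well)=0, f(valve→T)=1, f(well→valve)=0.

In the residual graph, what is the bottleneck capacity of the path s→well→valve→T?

1

Residual capacities along the path: s→well: 2, well→valve: 2, valve→T: 1.
Minimum is 1.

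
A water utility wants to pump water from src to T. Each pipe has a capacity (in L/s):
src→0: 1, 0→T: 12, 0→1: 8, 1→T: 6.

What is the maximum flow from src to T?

Augment src→0→T: bottleneck 1. Total 1.
No augmenting path remains in the residual graph.

1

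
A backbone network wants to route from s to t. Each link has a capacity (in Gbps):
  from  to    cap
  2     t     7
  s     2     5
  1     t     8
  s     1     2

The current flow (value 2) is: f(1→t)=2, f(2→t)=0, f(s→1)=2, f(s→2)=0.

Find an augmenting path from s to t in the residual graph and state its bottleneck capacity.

Residual along s→2→t: s→2: 5, 2→t: 7.
Bottleneck = min = 5.

s→2→t, bottleneck 5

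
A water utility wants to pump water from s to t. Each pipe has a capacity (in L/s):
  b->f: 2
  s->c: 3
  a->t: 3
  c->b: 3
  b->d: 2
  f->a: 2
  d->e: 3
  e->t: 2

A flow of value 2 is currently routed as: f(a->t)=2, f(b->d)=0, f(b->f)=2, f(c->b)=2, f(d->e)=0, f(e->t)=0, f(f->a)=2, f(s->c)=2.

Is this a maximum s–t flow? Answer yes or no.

Residual path s->c->b->d->e->t has bottleneck 1 > 0.
Pushing 1 along it raises the flow to 3, so the given flow is not maximum.

No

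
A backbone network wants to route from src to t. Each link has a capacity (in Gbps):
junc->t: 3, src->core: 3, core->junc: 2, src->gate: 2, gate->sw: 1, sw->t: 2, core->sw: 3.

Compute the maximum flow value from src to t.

4

Augment src->gate->sw->t: bottleneck 1. Total 1.
Augment src->core->sw->t: bottleneck 1. Total 2.
Augment src->core->junc->t: bottleneck 2. Total 4.
No augmenting path remains in the residual graph.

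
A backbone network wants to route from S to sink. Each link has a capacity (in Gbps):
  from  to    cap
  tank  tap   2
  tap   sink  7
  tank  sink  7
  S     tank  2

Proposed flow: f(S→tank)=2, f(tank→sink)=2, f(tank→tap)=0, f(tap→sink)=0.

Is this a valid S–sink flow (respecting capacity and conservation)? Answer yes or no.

Every edge has 0 ≤ f(e) ≤ cap(e).
At each intermediate node, inflow equals outflow.

Yes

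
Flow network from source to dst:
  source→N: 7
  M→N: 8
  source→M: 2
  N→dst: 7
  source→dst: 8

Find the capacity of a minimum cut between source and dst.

Max flow = 15 (via 2 augmenting paths).
In the residual at optimum, the set reachable from source is {M, N, source}.
Cut edges: source→dst (cap 8), N→dst (cap 7). Sum = 15.

15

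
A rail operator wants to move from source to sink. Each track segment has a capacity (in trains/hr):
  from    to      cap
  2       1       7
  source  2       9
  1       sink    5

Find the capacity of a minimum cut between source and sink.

5

Max flow = 5 (via 1 augmenting path).
In the residual at optimum, the set reachable from source is {1, 2, source}.
Cut edges: 1→sink (cap 5). Sum = 5.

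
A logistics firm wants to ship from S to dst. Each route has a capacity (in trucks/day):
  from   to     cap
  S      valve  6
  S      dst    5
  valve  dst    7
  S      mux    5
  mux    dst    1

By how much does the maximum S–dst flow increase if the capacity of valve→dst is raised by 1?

0

Original max flow = 12.
Edge valve→dst does not cross the min cut (source side {S, mux}), so extra capacity there cannot help.
New max flow = 12. Increase = 0.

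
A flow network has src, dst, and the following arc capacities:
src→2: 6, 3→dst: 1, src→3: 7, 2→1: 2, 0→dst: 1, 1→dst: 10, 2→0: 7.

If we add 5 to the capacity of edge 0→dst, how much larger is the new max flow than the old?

Original max flow = 4.
After raising cap(0→dst), augmenting paths through that edge carry 3 more units.
New max flow = 7. Increase = 3.

3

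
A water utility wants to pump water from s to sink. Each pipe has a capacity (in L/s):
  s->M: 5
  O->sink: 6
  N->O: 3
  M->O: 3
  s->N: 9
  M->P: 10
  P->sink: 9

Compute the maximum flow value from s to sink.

Augment s->M->P->sink: bottleneck 5. Total 5.
Augment s->N->O->sink: bottleneck 3. Total 8.
No augmenting path remains in the residual graph.

8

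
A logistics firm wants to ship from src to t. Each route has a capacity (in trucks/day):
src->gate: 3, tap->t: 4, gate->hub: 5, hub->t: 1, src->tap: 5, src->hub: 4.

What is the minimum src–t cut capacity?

5

Max flow = 5 (via 2 augmenting paths).
In the residual at optimum, the set reachable from src is {gate, hub, src, tap}.
Cut edges: tap->t (cap 4), hub->t (cap 1). Sum = 5.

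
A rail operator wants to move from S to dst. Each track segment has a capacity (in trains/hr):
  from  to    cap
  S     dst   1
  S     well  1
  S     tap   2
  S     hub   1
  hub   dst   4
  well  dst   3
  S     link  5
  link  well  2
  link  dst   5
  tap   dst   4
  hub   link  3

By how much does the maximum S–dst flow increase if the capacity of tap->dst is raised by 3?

Original max flow = 10.
Edge tap->dst does not cross the min cut (source side {S}), so extra capacity there cannot help.
New max flow = 10. Increase = 0.

0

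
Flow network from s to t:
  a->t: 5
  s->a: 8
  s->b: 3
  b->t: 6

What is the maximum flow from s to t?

Augment s->b->t: bottleneck 3. Total 3.
Augment s->a->t: bottleneck 5. Total 8.
No augmenting path remains in the residual graph.

8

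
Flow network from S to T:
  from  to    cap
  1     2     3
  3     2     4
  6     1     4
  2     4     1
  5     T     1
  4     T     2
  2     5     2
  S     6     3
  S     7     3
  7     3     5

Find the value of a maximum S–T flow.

2

Augment S→7→3→2→4→T: bottleneck 1. Total 1.
Augment S→7→3→2→5→T: bottleneck 1. Total 2.
No augmenting path remains in the residual graph.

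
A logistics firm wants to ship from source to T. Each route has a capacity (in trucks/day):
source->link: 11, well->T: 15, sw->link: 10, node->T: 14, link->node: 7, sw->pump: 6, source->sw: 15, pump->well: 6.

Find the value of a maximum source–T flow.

13

Augment source->link->node->T: bottleneck 7. Total 7.
Augment source->sw->pump->well->T: bottleneck 6. Total 13.
No augmenting path remains in the residual graph.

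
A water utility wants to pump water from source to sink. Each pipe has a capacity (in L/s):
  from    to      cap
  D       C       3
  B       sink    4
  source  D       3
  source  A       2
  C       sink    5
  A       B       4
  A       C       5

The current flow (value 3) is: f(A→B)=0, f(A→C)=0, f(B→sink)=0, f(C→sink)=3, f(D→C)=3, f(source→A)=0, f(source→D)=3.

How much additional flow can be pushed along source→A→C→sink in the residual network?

2

Residual capacities along the path: source→A: 2, A→C: 5, C→sink: 2.
Minimum is 2.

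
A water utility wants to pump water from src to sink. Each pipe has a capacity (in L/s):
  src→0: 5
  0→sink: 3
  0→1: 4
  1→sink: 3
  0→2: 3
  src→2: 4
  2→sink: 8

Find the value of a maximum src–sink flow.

Augment src→0→sink: bottleneck 3. Total 3.
Augment src→2→sink: bottleneck 4. Total 7.
Augment src→0→1→sink: bottleneck 2. Total 9.
No augmenting path remains in the residual graph.

9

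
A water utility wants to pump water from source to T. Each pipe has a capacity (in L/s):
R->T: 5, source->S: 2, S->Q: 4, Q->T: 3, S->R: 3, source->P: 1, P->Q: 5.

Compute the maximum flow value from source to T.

Augment source->P->Q->T: bottleneck 1. Total 1.
Augment source->S->Q->T: bottleneck 2. Total 3.
No augmenting path remains in the residual graph.

3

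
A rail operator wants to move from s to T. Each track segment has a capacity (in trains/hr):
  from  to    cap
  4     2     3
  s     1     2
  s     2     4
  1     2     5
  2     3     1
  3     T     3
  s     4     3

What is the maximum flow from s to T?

Augment s->2->3->T: bottleneck 1. Total 1.
No augmenting path remains in the residual graph.

1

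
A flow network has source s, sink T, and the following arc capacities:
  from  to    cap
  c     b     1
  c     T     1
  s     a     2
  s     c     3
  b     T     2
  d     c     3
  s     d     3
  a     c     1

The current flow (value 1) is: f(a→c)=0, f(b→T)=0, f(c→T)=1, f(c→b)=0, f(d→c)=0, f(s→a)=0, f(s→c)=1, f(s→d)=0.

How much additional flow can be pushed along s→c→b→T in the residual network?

Residual capacities along the path: s→c: 2, c→b: 1, b→T: 2.
Minimum is 1.

1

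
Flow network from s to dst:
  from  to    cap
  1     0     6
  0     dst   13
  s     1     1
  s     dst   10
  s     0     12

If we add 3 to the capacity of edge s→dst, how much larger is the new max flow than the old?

3

Original max flow = 23.
After raising cap(s→dst), augmenting paths through that edge carry 3 more units.
New max flow = 26. Increase = 3.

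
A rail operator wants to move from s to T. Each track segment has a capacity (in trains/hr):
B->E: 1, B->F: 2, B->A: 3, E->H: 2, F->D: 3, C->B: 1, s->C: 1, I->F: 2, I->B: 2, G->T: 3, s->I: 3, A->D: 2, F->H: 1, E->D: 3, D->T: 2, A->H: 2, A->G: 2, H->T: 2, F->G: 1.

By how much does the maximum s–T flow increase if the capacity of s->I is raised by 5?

Original max flow = 4.
After raising cap(s->I), augmenting paths through that edge carry 1 more unit.
New max flow = 5. Increase = 1.

1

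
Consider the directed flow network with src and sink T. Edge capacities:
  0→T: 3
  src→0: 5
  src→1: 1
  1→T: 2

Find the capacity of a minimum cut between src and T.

4

Max flow = 4 (via 2 augmenting paths).
In the residual at optimum, the set reachable from src is {0, src}.
Cut edges: src→1 (cap 1), 0→T (cap 3). Sum = 4.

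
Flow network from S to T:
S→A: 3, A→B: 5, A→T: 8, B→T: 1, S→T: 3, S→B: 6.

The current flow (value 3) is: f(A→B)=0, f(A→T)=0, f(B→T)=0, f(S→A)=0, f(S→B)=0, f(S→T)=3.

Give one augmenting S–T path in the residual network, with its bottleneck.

S→A→T, bottleneck 3

Residual along S→A→T: S→A: 3, A→T: 8.
Bottleneck = min = 3.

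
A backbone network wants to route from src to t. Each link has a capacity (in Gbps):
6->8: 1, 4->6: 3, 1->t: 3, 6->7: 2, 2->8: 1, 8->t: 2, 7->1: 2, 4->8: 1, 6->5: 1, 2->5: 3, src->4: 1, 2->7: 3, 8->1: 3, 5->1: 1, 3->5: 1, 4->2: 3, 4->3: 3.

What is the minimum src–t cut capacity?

1

Max flow = 1 (via 1 augmenting path).
In the residual at optimum, the set reachable from src is {src}.
Cut edges: src->4 (cap 1). Sum = 1.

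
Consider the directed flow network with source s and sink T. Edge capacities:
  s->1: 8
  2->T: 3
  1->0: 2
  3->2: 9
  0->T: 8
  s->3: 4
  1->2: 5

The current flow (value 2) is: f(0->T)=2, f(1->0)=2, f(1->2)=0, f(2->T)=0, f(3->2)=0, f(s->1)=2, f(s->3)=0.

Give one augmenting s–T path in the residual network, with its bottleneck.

Residual along s->1->2->T: s->1: 6, 1->2: 5, 2->T: 3.
Bottleneck = min = 3.

s->1->2->T, bottleneck 3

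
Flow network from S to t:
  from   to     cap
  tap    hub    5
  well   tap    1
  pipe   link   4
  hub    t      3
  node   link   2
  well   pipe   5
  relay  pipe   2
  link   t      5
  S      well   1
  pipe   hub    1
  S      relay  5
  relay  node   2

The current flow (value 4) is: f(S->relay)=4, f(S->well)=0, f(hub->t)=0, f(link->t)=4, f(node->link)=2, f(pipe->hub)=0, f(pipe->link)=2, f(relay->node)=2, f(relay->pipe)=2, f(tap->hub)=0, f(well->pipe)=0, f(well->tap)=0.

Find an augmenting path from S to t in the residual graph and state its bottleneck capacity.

Residual along S->well->pipe->link->t: S->well: 1, well->pipe: 5, pipe->link: 2, link->t: 1.
Bottleneck = min = 1.

S->well->pipe->link->t, bottleneck 1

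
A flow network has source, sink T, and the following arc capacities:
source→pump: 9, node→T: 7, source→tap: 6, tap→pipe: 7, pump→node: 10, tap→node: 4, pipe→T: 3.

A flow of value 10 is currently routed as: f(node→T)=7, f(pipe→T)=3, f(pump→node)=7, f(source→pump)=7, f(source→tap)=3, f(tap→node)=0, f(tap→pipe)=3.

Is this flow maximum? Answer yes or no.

Residual reachable from source: {node, pipe, pump, source, tap}; T is not reachable.
Saturated cut: node→T, pipe→T with total capacity 10 = current flow value. Flow is maximum.

Yes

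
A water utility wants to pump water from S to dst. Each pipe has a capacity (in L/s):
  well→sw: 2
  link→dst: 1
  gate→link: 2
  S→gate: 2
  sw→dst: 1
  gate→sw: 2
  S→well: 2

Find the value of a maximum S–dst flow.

Augment S→gate→link→dst: bottleneck 1. Total 1.
Augment S→gate→sw→dst: bottleneck 1. Total 2.
No augmenting path remains in the residual graph.

2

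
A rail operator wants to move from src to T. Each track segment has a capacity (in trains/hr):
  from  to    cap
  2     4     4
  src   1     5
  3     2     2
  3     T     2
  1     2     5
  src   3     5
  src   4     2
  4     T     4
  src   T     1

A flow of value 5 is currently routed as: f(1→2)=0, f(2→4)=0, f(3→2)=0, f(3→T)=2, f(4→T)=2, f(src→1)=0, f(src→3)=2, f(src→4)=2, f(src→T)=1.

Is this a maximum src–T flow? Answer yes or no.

No

Residual path src→1→2→4→T has bottleneck 2 > 0.
Pushing 2 along it raises the flow to 7, so the given flow is not maximum.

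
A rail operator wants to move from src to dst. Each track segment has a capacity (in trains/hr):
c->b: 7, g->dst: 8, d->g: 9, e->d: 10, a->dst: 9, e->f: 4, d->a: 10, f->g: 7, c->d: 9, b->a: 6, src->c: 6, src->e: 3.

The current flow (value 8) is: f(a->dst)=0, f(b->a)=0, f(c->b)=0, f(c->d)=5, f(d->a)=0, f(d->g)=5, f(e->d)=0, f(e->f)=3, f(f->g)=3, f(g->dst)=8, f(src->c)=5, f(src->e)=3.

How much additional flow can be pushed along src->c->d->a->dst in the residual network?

1

Residual capacities along the path: src->c: 1, c->d: 4, d->a: 10, a->dst: 9.
Minimum is 1.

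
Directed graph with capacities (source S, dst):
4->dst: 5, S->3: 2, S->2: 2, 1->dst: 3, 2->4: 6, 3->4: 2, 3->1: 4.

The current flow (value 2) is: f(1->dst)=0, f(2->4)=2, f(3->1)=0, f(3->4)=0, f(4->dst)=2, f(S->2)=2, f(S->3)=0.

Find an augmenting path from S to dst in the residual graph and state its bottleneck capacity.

S->3->4->dst, bottleneck 2

Residual along S->3->4->dst: S->3: 2, 3->4: 2, 4->dst: 3.
Bottleneck = min = 2.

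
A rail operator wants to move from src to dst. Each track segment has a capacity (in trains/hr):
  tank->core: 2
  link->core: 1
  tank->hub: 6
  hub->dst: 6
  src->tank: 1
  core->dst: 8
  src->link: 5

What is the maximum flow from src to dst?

2

Augment src->tank->hub->dst: bottleneck 1. Total 1.
Augment src->link->core->dst: bottleneck 1. Total 2.
No augmenting path remains in the residual graph.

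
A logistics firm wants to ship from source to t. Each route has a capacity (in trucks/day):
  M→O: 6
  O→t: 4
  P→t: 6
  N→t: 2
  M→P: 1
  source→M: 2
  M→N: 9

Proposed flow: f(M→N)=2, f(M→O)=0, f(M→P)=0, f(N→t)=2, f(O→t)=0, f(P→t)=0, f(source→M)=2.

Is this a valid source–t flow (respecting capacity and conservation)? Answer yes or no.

Yes

Every edge has 0 ≤ f(e) ≤ cap(e).
At each intermediate node, inflow equals outflow.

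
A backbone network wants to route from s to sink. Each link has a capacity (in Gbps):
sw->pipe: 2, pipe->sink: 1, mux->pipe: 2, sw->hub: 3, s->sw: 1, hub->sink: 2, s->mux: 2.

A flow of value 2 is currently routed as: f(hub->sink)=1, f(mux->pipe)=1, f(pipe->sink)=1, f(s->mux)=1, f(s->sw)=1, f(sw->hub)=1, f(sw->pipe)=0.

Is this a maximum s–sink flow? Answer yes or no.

Yes

Residual reachable from s: {mux, pipe, s}; sink is not reachable.
Saturated cut: s->sw, pipe->sink with total capacity 2 = current flow value. Flow is maximum.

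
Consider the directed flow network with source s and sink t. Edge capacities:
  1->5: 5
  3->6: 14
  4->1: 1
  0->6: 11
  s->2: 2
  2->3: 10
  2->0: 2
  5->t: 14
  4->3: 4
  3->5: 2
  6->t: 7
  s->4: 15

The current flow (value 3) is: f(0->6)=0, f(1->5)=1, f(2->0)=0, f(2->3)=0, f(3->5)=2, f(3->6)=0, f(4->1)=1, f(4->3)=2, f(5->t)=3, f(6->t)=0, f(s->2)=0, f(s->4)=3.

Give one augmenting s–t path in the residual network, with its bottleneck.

s->4->3->6->t, bottleneck 2

Residual along s->4->3->6->t: s->4: 12, 4->3: 2, 3->6: 14, 6->t: 7.
Bottleneck = min = 2.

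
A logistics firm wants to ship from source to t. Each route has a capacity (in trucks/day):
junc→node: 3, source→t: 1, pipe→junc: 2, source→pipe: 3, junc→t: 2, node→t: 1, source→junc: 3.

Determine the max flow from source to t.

4

Augment source→t: bottleneck 1. Total 1.
Augment source→junc→t: bottleneck 2. Total 3.
Augment source→junc→node→t: bottleneck 1. Total 4.
No augmenting path remains in the residual graph.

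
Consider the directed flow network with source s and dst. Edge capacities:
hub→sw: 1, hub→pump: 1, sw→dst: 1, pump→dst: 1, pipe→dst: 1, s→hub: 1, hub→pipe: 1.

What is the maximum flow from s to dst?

Augment s→hub→pump→dst: bottleneck 1. Total 1.
No augmenting path remains in the residual graph.

1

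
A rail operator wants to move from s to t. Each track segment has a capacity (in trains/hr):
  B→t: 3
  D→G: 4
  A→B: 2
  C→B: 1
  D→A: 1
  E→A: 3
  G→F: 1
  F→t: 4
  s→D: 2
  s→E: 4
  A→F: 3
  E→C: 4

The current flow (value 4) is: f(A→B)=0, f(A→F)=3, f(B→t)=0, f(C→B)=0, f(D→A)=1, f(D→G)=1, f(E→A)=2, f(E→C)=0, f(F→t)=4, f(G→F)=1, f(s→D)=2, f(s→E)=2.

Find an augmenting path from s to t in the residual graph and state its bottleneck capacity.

Residual along s→E→A→B→t: s→E: 2, E→A: 1, A→B: 2, B→t: 3.
Bottleneck = min = 1.

s→E→A→B→t, bottleneck 1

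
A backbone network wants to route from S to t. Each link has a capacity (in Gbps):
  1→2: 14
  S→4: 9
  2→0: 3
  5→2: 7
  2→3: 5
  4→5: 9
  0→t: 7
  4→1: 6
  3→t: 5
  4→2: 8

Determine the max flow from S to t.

8

Augment S→4→2→3→t: bottleneck 5. Total 5.
Augment S→4→2→0→t: bottleneck 3. Total 8.
No augmenting path remains in the residual graph.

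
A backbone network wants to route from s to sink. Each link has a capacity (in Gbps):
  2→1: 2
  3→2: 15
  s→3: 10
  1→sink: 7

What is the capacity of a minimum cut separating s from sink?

2

Max flow = 2 (via 1 augmenting path).
In the residual at optimum, the set reachable from s is {2, 3, s}.
Cut edges: 2→1 (cap 2). Sum = 2.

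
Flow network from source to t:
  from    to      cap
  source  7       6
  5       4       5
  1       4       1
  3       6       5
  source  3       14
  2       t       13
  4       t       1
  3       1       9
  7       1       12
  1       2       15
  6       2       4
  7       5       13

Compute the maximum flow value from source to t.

Augment source→7→5→4→t: bottleneck 1. Total 1.
Augment source→7→1→2→t: bottleneck 5. Total 6.
Augment source→3→1→2→t: bottleneck 8. Total 14.
No augmenting path remains in the residual graph.

14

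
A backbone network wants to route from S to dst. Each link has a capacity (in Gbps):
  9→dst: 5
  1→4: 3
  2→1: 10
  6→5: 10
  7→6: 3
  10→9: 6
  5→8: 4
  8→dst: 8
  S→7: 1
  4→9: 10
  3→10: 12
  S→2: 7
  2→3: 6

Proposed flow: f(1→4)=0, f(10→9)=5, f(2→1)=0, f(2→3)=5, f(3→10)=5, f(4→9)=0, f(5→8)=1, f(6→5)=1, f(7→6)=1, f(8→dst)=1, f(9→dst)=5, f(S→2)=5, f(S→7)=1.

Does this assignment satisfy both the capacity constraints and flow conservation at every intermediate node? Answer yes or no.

Yes

Every edge has 0 ≤ f(e) ≤ cap(e).
At each intermediate node, inflow equals outflow.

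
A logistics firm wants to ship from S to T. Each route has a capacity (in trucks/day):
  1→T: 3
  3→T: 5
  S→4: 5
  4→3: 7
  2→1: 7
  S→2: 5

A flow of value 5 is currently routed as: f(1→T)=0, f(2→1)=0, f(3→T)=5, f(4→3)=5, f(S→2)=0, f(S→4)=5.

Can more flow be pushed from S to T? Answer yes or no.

Yes

Residual path S→2→1→T has bottleneck 3 > 0.
Pushing 3 along it raises the flow to 8, so the given flow is not maximum.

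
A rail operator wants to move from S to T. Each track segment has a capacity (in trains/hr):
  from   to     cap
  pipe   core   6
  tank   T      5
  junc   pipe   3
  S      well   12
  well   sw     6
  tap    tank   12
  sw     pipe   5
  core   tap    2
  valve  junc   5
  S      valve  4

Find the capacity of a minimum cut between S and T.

Max flow = 2 (via 1 augmenting path).
In the residual at optimum, the set reachable from S is {S, core, junc, pipe, sw, valve, well}.
Cut edges: core->tap (cap 2). Sum = 2.

2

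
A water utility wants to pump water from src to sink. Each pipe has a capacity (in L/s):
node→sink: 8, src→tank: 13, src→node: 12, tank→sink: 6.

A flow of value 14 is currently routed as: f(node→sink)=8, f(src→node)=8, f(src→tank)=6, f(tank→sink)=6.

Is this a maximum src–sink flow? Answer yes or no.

Residual reachable from src: {node, src, tank}; sink is not reachable.
Saturated cut: tank→sink, node→sink with total capacity 14 = current flow value. Flow is maximum.

Yes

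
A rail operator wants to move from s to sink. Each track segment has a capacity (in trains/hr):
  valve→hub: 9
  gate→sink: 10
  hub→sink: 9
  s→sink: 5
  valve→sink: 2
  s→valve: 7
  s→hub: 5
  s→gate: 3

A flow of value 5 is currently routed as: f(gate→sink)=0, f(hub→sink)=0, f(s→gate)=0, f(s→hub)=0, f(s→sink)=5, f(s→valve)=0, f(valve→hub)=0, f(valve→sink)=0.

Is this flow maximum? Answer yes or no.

No

Residual path s→valve→sink has bottleneck 2 > 0.
Pushing 2 along it raises the flow to 7, so the given flow is not maximum.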